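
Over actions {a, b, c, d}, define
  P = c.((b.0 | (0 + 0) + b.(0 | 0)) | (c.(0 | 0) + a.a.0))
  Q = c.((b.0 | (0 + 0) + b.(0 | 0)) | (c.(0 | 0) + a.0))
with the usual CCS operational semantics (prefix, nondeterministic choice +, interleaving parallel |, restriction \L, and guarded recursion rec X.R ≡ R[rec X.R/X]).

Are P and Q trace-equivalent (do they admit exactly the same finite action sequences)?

LTS(P): 13 reachable states
  p0 = c.((b.0 | (0 + 0) + b.(0 | 0)) | (c.(0 | 0) + a.a.0)) ⊢ =c=> p1
  p1 = (b.0 | (0 + 0) + b.(0 | 0)) | (c.(0 | 0) + a.a.0) ⊢ =a=> p2, =b=> p3, =b=> p4, =c=> p5
  p2 = (b.0 | (0 + 0) + b.(0 | 0)) | a.0 ⊢ =a=> p6, =b=> p7, =b=> p8
  p3 = 0 | (0 + 0) | (c.(0 | 0) + a.a.0) ⊢ =a=> p7, =c=> p9
  p4 = 0 | 0 | (c.(0 | 0) + a.a.0) ⊢ =a=> p8, =c=> p10
  p5 = (b.0 | (0 + 0) + b.(0 | 0)) | (0 | 0) ⊢ =b=> p10, =b=> p9
  p6 = (b.0 | (0 + 0) + b.(0 | 0)) | 0 ⊢ =b=> p11, =b=> p12
  p7 = 0 | (0 + 0) | a.0 ⊢ =a=> p11
  p8 = 0 | 0 | a.0 ⊢ =a=> p12
  p9 = 0 | (0 + 0) | (0 | 0) ⊢ ∅
  p10 = 0 | 0 | (0 | 0) ⊢ ∅
  p11 = 0 | (0 + 0) | 0 ⊢ ∅
  p12 = 0 | 0 | 0 ⊢ ∅
LTS(Q): 10 reachable states
  q0 = c.((b.0 | (0 + 0) + b.(0 | 0)) | (c.(0 | 0) + a.0)) ⊢ =c=> q1
  q1 = (b.0 | (0 + 0) + b.(0 | 0)) | (c.(0 | 0) + a.0) ⊢ =a=> q2, =b=> q3, =b=> q4, =c=> q5
  q2 = (b.0 | (0 + 0) + b.(0 | 0)) | 0 ⊢ =b=> q6, =b=> q7
  q3 = 0 | (0 + 0) | (c.(0 | 0) + a.0) ⊢ =a=> q6, =c=> q8
  q4 = 0 | 0 | (c.(0 | 0) + a.0) ⊢ =a=> q7, =c=> q9
  q5 = (b.0 | (0 + 0) + b.(0 | 0)) | (0 | 0) ⊢ =b=> q8, =b=> q9
  q6 = 0 | (0 + 0) | 0 ⊢ ∅
  q7 = 0 | 0 | 0 ⊢ ∅
  q8 = 0 | (0 + 0) | (0 | 0) ⊢ ∅
  q9 = 0 | 0 | (0 | 0) ⊢ ∅
Trace ⟨caa⟩ through P, begin at {p0}:
  step 1 (c): {p1}
  step 2 (a): {p2}
  step 3 (a): {p6}
  P completes σ.
Trace ⟨caa⟩ through Q, begin at {q0}:
  step 1 (c): {q1}
  step 2 (a): {q2}
  step 3 (a): ∅  — Q cannot continue

trace-distinct — witness ⟨caa⟩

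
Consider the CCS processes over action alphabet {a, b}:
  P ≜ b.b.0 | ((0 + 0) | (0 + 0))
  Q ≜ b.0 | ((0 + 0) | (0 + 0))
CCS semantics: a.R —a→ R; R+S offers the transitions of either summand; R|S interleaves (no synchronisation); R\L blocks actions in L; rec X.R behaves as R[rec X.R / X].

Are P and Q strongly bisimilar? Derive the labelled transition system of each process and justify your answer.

LTS(P): 3 reachable states
  m0 = b.b.0 | ((0 + 0) | (0 + 0)) | --b--▸ m1
  m1 = b.0 | ((0 + 0) | (0 + 0)) | --b--▸ m2
  m2 = 0 | ((0 + 0) | (0 + 0)) | deadlocked
LTS(Q): 2 reachable states
  n0 = b.0 | ((0 + 0) | (0 + 0)) | --b--▸ n1
  n1 = 0 | ((0 + 0) | (0 + 0)) | deadlocked
Coarsest stable partition (strong bisimilarity classes):
  B0 = {m0}
  B1 = {m1, n0}
  B2 = {m2, n1}
m0 ∈ B0, n0 ∈ B1 → different blocks

not bisimilar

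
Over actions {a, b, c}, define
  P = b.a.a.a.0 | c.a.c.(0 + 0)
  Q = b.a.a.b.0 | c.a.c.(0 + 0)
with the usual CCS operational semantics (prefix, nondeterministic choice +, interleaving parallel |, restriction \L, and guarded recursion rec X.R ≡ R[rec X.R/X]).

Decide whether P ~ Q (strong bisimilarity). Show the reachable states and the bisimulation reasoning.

Reachable graph of P (20 states):
  p0 = b.a.a.a.0 | c.a.c.(0 + 0) :: -b-> p1, -c-> p2
  p1 = a.a.a.0 | c.a.c.(0 + 0) :: -a-> p3, -c-> p4
  p2 = b.a.a.a.0 | a.c.(0 + 0) :: -a-> p5, -b-> p4
  p3 = a.a.0 | c.a.c.(0 + 0) :: -a-> p6, -c-> p7
  p4 = a.a.a.0 | a.c.(0 + 0) :: -a-> p7, -a-> p8
  p5 = b.a.a.a.0 | c.(0 + 0) :: -b-> p8, -c-> p9
  p6 = a.0 | c.a.c.(0 + 0) :: -a-> p10, -c-> p11
  p7 = a.a.0 | a.c.(0 + 0) :: -a-> p11, -a-> p12
  p8 = a.a.a.0 | c.(0 + 0) :: -a-> p12, -c-> p13
  p9 = b.a.a.a.0 | (0 + 0) :: -b-> p13
  p10 = 0 | c.a.c.(0 + 0) :: -c-> p14
  p11 = a.0 | a.c.(0 + 0) :: -a-> p14, -a-> p15
  p12 = a.a.0 | c.(0 + 0) :: -a-> p15, -c-> p16
  p13 = a.a.a.0 | (0 + 0) :: -a-> p16
  p14 = 0 | a.c.(0 + 0) :: -a-> p17
  p15 = a.0 | c.(0 + 0) :: -a-> p17, -c-> p18
  p16 = a.a.0 | (0 + 0) :: -a-> p18
  p17 = 0 | c.(0 + 0) :: -c-> p19
  p18 = a.0 | (0 + 0) :: -a-> p19
  p19 = 0 | (0 + 0) :: (no moves)
Reachable graph of Q (20 states):
  q0 = b.a.a.b.0 | c.a.c.(0 + 0) :: -b-> q1, -c-> q2
  q1 = a.a.b.0 | c.a.c.(0 + 0) :: -a-> q3, -c-> q4
  q2 = b.a.a.b.0 | a.c.(0 + 0) :: -a-> q5, -b-> q4
  q3 = a.b.0 | c.a.c.(0 + 0) :: -a-> q6, -c-> q7
  q4 = a.a.b.0 | a.c.(0 + 0) :: -a-> q7, -a-> q8
  q5 = b.a.a.b.0 | c.(0 + 0) :: -b-> q8, -c-> q9
  q6 = b.0 | c.a.c.(0 + 0) :: -b-> q10, -c-> q11
  q7 = a.b.0 | a.c.(0 + 0) :: -a-> q11, -a-> q12
  q8 = a.a.b.0 | c.(0 + 0) :: -a-> q12, -c-> q13
  q9 = b.a.a.b.0 | (0 + 0) :: -b-> q13
  q10 = 0 | c.a.c.(0 + 0) :: -c-> q14
  q11 = b.0 | a.c.(0 + 0) :: -a-> q15, -b-> q14
  q12 = a.b.0 | c.(0 + 0) :: -a-> q15, -c-> q16
  q13 = a.a.b.0 | (0 + 0) :: -a-> q16
  q14 = 0 | a.c.(0 + 0) :: -a-> q17
  q15 = b.0 | c.(0 + 0) :: -b-> q17, -c-> q18
  q16 = a.b.0 | (0 + 0) :: -a-> q18
  q17 = 0 | c.(0 + 0) :: -c-> q19
  q18 = b.0 | (0 + 0) :: -b-> q19
  q19 = 0 | (0 + 0) :: (no moves)
Coarsest stable partition (strong bisimilarity classes):
  B0 = {p0}
  B1 = {p2}
  B2 = {p4}
  B3 = {p8}
  B4 = {p13}
  B5 = {p16}
  B6 = {p18}
  B7 = {p19, q19}
  B8 = {p12}
  B9 = {p15}
  B10 = {p17, q17}
  B11 = {p7}
  B12 = {p11}
  B13 = {p14, q14}
  B14 = {p5}
  B15 = {p9}
  B16 = {p1}
  B17 = {p3}
  B18 = {p6}
  B19 = {p10, q10}
  B20 = {q0}
  B21 = {q1}
  B22 = {q4}
  B23 = {q7}
  B24 = {q12}
  B25 = {q16}
  B26 = {q18}
  B27 = {q15}
  B28 = {q11}
  B29 = {q8}
  B30 = {q13}
  B31 = {q3}
  B32 = {q6}
  B33 = {q2}
  B34 = {q5}
  B35 = {q9}
p0 ∈ B0, q0 ∈ B20 → different blocks

P ≁ Q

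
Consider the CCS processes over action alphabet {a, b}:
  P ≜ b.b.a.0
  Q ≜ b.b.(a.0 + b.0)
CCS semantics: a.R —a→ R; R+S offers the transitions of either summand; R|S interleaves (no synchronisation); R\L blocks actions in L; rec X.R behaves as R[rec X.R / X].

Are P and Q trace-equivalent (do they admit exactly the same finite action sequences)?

NO — witness ⟨bbb⟩

LTS(P): 4 reachable states
  u0 = b.b.a.0 → ··b··> u1
  u1 = b.a.0 → ··b··> u2
  u2 = a.0 → ··a··> u3
  u3 = 0 → ∅
LTS(Q): 4 reachable states
  v0 = b.b.(a.0 + b.0) → ··b··> v1
  v1 = b.(a.0 + b.0) → ··b··> v2
  v2 = a.0 + b.0 → ··a··> v3, ··b··> v3
  v3 = 0 → ∅
Trace ⟨bbb⟩ through Q, begin at {v0}:
  step 1 (b): {v1}
  step 2 (b): {v2}
  step 3 (b): {v3}
  Q completes σ.
Trace ⟨bbb⟩ through P, begin at {u0}:
  step 1 (b): {u1}
  step 2 (b): {u2}
  step 3 (b): ∅  — P cannot continue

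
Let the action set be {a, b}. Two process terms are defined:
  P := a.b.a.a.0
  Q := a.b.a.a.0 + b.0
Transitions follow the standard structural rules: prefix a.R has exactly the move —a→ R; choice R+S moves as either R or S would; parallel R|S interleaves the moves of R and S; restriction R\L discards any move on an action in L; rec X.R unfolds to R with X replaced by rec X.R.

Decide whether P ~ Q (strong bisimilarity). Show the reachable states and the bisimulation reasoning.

LTS(P): 5 reachable states
  p0 = a.b.a.a.0 → —a→ p1
  p1 = b.a.a.0 → —b→ p2
  p2 = a.a.0 → —a→ p3
  p3 = a.0 → —a→ p4
  p4 = 0 → ∅
LTS(Q): 5 reachable states
  q0 = a.b.a.a.0 + b.0 → —a→ q1, —b→ q2
  q1 = b.a.a.0 → —b→ q3
  q2 = 0 → ∅
  q3 = a.a.0 → —a→ q4
  q4 = a.0 → —a→ q2
Partition-refinement fixed point:
  B0 = {p0}
  B1 = {p1, q1}
  B2 = {p2, q3}
  B3 = {p3, q4}
  B4 = {p4, q2}
  B5 = {q0}
p0 ∈ B0, q0 ∈ B5 → different blocks

NO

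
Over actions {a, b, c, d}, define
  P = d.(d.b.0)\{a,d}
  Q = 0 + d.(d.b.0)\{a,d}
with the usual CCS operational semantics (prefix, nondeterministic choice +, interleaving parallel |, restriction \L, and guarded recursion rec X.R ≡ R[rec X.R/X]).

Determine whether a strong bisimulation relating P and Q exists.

P's transition system — 2 states:
  s0 = d.(d.b.0)\{a,d} :: -d-> s1
  s1 = (d.b.0)\{a,d} :: ∅
Q's transition system — 2 states:
  t0 = 0 + d.(d.b.0)\{a,d} :: -d-> t1
  t1 = (d.b.0)\{a,d} :: ∅
Partition-refinement fixed point:
  B0 = {s0, t0}
  B1 = {s1, t1}
s0 ∈ B0, t0 ∈ B0 → same block

bisimilar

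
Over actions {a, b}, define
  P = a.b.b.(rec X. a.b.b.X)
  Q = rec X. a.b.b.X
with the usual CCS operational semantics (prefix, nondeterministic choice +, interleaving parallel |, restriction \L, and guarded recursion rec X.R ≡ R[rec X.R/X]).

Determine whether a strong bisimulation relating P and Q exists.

P's transition system — 4 states:
  s0 = a.b.b.(rec X. a.b.b.X) has moves --a--▸ s1
  s1 = b.b.(rec X. a.b.b.X) has moves --b--▸ s2
  s2 = b.(rec X. a.b.b.X) has moves --b--▸ s3
  s3 = rec X. a.b.b.X has moves --a--▸ s1
Q's transition system — 3 states:
  t0 = rec X. a.b.b.X has moves --a--▸ t1
  t1 = b.b.(rec X. a.b.b.X) has moves --b--▸ t2
  t2 = b.(rec X. a.b.b.X) has moves --b--▸ t0
Coarsest stable partition (strong bisimilarity classes):
  B0 = {s0, s3, t0}
  B1 = {s1, t1}
  B2 = {s2, t2}
s0 ∈ B0, t0 ∈ B0 → same block

bisimilar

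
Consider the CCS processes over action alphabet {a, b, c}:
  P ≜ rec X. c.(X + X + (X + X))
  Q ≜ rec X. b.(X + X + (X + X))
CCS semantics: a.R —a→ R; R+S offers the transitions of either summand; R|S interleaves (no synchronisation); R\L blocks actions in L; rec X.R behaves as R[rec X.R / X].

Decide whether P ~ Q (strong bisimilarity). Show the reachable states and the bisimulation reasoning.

Reachable graph of P (2 states):
  m0 = rec X. c.(X + X + (X + X)) → -c-> m1
  m1 = (rec X. c.(X + X + (X + X))) + (rec X. c.(X + X + (X + X))) + ((rec X. c.(X + X + (X + X))) + (rec X. c.(X + X + (X + X)))) → -c-> m1
Reachable graph of Q (2 states):
  n0 = rec X. b.(X + X + (X + X)) → -b-> n1
  n1 = (rec X. b.(X + X + (X + X))) + (rec X. b.(X + X + (X + X))) + ((rec X. b.(X + X + (X + X))) + (rec X. b.(X + X + (X + X)))) → -b-> n1
Coarsest stable partition (strong bisimilarity classes):
  B0 = {m0, m1}
  B1 = {n0, n1}
m0 ∈ B0, n0 ∈ B1 → different blocks

P ≁ Q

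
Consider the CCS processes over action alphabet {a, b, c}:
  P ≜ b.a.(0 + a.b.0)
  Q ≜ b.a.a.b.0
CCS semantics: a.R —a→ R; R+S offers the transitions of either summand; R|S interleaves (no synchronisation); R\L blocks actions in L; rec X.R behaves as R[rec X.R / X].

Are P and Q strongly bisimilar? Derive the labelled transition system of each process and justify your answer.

P's transition system — 5 states:
  m0 = b.a.(0 + a.b.0) | =b=> m1
  m1 = a.(0 + a.b.0) | =a=> m2
  m2 = 0 + a.b.0 | =a=> m3
  m3 = b.0 | =b=> m4
  m4 = 0 | ·
Q's transition system — 5 states:
  n0 = b.a.a.b.0 | =b=> n1
  n1 = a.a.b.0 | =a=> n2
  n2 = a.b.0 | =a=> n3
  n3 = b.0 | =b=> n4
  n4 = 0 | ·
Partition-refinement fixed point:
  B0 = {m0, n0}
  B1 = {m1, n1}
  B2 = {m2, n2}
  B3 = {m3, n3}
  B4 = {m4, n4}
m0 ∈ B0, n0 ∈ B0 → same block

YES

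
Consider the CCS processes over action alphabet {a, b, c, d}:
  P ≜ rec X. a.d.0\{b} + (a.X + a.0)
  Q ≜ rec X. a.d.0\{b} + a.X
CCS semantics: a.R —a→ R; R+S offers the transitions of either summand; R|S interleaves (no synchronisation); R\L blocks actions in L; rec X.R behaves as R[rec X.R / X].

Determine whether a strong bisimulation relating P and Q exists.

NO

LTS(P): 4 reachable states
  m0 = rec X. a.d.0\{b} + (a.X + a.0) has moves ··a··> m0, ··a··> m1, ··a··> m2
  m1 = 0 has moves (no moves)
  m2 = d.0\{b} has moves ··d··> m3
  m3 = 0\{b} has moves (no moves)
LTS(Q): 3 reachable states
  n0 = rec X. a.d.0\{b} + a.X has moves ··a··> n0, ··a··> n1
  n1 = d.0\{b} has moves ··d··> n2
  n2 = 0\{b} has moves (no moves)
Coarsest stable partition (strong bisimilarity classes):
  B0 = {m0}
  B1 = {m2, n1}
  B2 = {m1, m3, n2}
  B3 = {n0}
m0 ∈ B0, n0 ∈ B3 → different blocks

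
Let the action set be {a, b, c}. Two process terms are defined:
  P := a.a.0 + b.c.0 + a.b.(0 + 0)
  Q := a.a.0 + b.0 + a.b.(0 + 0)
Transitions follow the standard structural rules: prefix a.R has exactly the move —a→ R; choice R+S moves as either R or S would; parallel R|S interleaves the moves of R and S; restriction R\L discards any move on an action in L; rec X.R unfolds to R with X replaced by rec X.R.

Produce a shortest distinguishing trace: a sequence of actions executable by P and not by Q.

LTS(P): 6 reachable states
  m0 = a.a.0 + b.c.0 + a.b.(0 + 0) has moves =a=> m1, =a=> m2, =b=> m3
  m1 = a.0 has moves =a=> m4
  m2 = b.(0 + 0) has moves =b=> m5
  m3 = c.0 has moves =c=> m4
  m4 = 0 has moves deadlocked
  m5 = 0 + 0 has moves deadlocked
LTS(Q): 5 reachable states
  n0 = a.a.0 + b.0 + a.b.(0 + 0) has moves =a=> n1, =a=> n2, =b=> n3
  n1 = a.0 has moves =a=> n3
  n2 = b.(0 + 0) has moves =b=> n4
  n3 = 0 has moves deadlocked
  n4 = 0 + 0 has moves deadlocked
Trace ⟨bc⟩ through P, begin at {m0}:
  step 1 (b): {m3}
  step 2 (c): {m4}
  ✓ P
Trace ⟨bc⟩ through Q, begin at {n0}:
  step 1 (b): {n3}
  step 2 (c): ∅  — Q cannot continue

bc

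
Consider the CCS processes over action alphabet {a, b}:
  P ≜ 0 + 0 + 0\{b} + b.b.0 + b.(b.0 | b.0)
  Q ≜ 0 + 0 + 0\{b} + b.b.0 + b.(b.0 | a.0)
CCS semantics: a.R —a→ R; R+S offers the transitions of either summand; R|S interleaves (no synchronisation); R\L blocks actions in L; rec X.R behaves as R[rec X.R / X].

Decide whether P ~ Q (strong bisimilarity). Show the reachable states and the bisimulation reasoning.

P's transition system — 7 states:
  m0 = 0 + 0 + 0\{b} + b.b.0 + b.(b.0 | b.0) | —b→ m1, —b→ m2
  m1 = b.0 | —b→ m3
  m2 = b.0 | b.0 | —b→ m4, —b→ m5
  m3 = 0 | ·
  m4 = 0 | b.0 | —b→ m6
  m5 = b.0 | 0 | —b→ m6
  m6 = 0 | 0 | ·
Q's transition system — 7 states:
  n0 = 0 + 0 + 0\{b} + b.b.0 + b.(b.0 | a.0) | —b→ n1, —b→ n2
  n1 = b.0 | —b→ n3
  n2 = b.0 | a.0 | —a→ n4, —b→ n5
  n3 = 0 | ·
  n4 = b.0 | 0 | —b→ n6
  n5 = 0 | a.0 | —a→ n6
  n6 = 0 | 0 | ·
Coarsest stable partition (strong bisimilarity classes):
  B0 = {m0}
  B1 = {m2}
  B2 = {m1, m4, m5, n1, n4}
  B3 = {m3, m6, n3, n6}
  B4 = {n0}
  B5 = {n2}
  B6 = {n5}
m0 ∈ B0, n0 ∈ B4 → different blocks

P ≁ Q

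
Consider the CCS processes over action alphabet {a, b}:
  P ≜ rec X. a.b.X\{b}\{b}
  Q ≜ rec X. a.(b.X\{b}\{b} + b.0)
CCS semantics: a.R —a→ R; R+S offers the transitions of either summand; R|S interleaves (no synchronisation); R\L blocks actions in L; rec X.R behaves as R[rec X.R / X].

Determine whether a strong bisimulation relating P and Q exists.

not bisimilar

Reachable graph of P (4 states):
  s0 = rec X. a.b.X\{b}\{b} has moves —a→ s1
  s1 = b.(rec X. a.b.X\{b}\{b})\{b}\{b} has moves —b→ s2
  s2 = (rec X. a.b.X\{b}\{b})\{b}\{b} has moves —a→ s3
  s3 = (b.(rec X. a.b.X\{b}\{b})\{b}\{b})\{b}\{b} has moves ·
Reachable graph of Q (5 states):
  t0 = rec X. a.(b.X\{b}\{b} + b.0) has moves —a→ t1
  t1 = b.(rec X. a.(b.X\{b}\{b} + b.0))\{b}\{b} + b.0 has moves —b→ t2, —b→ t3
  t2 = (rec X. a.(b.X\{b}\{b} + b.0))\{b}\{b} has moves —a→ t4
  t3 = 0 has moves ·
  t4 = (b.(rec X. a.(b.X\{b}\{b} + b.0))\{b}\{b} + b.0)\{b}\{b} has moves ·
Partition-refinement fixed point:
  B0 = {s0}
  B1 = {s1}
  B2 = {s2, t2}
  B3 = {s3, t3, t4}
  B4 = {t0}
  B5 = {t1}
s0 ∈ B0, t0 ∈ B4 → different blocks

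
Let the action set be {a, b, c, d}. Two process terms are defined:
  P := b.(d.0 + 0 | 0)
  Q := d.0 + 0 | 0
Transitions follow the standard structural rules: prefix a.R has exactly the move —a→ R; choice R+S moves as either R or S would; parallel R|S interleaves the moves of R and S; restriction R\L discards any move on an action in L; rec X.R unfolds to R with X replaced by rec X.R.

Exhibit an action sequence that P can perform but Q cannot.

b

P's transition system — 3 states:
  m0 = b.(d.0 + 0 | 0) → ··b··> m1
  m1 = d.0 + 0 | 0 → ··d··> m2
  m2 = 0 → (no moves)
Q's transition system — 2 states:
  n0 = d.0 + 0 | 0 → ··d··> n1
  n1 = 0 → (no moves)
Executing b from P (initial set {m0}):
  [1] b ⇒ {m1}
  — P admits the full trace.
Executing b from Q (initial set {n0}):
  [1] b ⇒ ∅ (Q stuck)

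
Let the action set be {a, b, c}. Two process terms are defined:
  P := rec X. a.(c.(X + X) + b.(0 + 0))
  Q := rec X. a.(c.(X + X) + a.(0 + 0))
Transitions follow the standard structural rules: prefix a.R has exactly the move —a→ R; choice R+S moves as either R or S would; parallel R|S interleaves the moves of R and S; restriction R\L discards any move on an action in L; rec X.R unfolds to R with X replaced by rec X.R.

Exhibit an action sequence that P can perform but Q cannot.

ab

P's transition system — 4 states:
  p0 = rec X. a.(c.(X + X) + b.(0 + 0)) → ··a··> p1
  p1 = c.((rec X. a.(c.(X + X) + b.(0 + 0))) + (rec X. a.(c.(X + X) + b.(0 + 0)))) + b.(0 + 0) → ··b··> p2, ··c··> p3
  p2 = 0 + 0 → (no moves)
  p3 = (rec X. a.(c.(X + X) + b.(0 + 0))) + (rec X. a.(c.(X + X) + b.(0 + 0))) → ··a··> p1
Q's transition system — 4 states:
  q0 = rec X. a.(c.(X + X) + a.(0 + 0)) → ··a··> q1
  q1 = c.((rec X. a.(c.(X + X) + a.(0 + 0))) + (rec X. a.(c.(X + X) + a.(0 + 0)))) + a.(0 + 0) → ··a··> q2, ··c··> q3
  q2 = 0 + 0 → (no moves)
  q3 = (rec X. a.(c.(X + X) + a.(0 + 0))) + (rec X. a.(c.(X + X) + a.(0 + 0))) → ··a··> q1
Executing ab from P (initial set {p0}):
  step 1 (a): {p1}
  step 2 (b): {p2}
  — P admits the full trace.
Executing ab from Q (initial set {q0}):
  step 1 (a): {q1}
  step 2 (b): ∅  — Q cannot continue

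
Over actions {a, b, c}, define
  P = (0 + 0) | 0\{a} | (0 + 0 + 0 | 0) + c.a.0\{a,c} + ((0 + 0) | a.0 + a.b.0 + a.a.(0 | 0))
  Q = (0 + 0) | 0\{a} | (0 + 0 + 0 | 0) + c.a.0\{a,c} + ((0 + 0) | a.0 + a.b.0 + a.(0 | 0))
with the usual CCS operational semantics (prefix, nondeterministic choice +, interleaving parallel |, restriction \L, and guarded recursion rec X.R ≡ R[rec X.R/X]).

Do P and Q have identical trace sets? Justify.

P's transition system — 8 states:
  m0 = (0 + 0) | 0\{a} | (0 + 0 + 0 | 0) + c.a.0\{a,c} + ((0 + 0) | a.0 + a.b.0 + a.a.(0 | 0)) | =a=> m1, =a=> m2, =a=> m3, =c=> m4
  m1 = (0 + 0) | 0 | stopped
  m2 = a.(0 | 0) | =a=> m5
  m3 = b.0 | =b=> m6
  m4 = a.0\{a,c} | =a=> m7
  m5 = 0 | 0 | stopped
  m6 = 0 | stopped
  m7 = 0\{a,c} | stopped
Q's transition system — 7 states:
  n0 = (0 + 0) | 0\{a} | (0 + 0 + 0 | 0) + c.a.0\{a,c} + ((0 + 0) | a.0 + a.b.0 + a.(0 | 0)) | =a=> n1, =a=> n2, =a=> n3, =c=> n4
  n1 = (0 + 0) | 0 | stopped
  n2 = 0 | 0 | stopped
  n3 = b.0 | =b=> n5
  n4 = a.0\{a,c} | =a=> n6
  n5 = 0 | stopped
  n6 = 0\{a,c} | stopped
Run σ = ⟨aa⟩ on P: start {m0}
  step 1 (a): {m1, m2, m3}
  step 2 (a): {m5}
  P completes σ.
Run σ = ⟨aa⟩ on Q: start {n0}
  step 1 (a): {n1, n2, n3}
  step 2 (a): ∅  — Q cannot continue

traces(P) ≠ traces(Q) — witness ⟨aa⟩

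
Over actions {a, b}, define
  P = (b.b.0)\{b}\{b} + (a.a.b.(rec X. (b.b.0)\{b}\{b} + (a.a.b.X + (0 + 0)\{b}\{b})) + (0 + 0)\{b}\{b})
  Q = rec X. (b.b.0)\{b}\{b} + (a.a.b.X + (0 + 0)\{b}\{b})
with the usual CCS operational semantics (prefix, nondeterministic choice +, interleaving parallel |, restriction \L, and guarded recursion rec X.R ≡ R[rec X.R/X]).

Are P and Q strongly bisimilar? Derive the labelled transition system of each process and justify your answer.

LTS(P): 4 reachable states
  p0 = (b.b.0)\{b}\{b} + (a.a.b.(rec X. (b.b.0)\{b}\{b} + (a.a.b.X + (0 + 0)\{b}\{b})) + (0 + 0)\{b}\{b}) has moves -a-> p1
  p1 = a.b.(rec X. (b.b.0)\{b}\{b} + (a.a.b.X + (0 + 0)\{b}\{b})) has moves -a-> p2
  p2 = b.(rec X. (b.b.0)\{b}\{b} + (a.a.b.X + (0 + 0)\{b}\{b})) has moves -b-> p3
  p3 = rec X. (b.b.0)\{b}\{b} + (a.a.b.X + (0 + 0)\{b}\{b}) has moves -a-> p1
LTS(Q): 3 reachable states
  q0 = rec X. (b.b.0)\{b}\{b} + (a.a.b.X + (0 + 0)\{b}\{b}) has moves -a-> q1
  q1 = a.b.(rec X. (b.b.0)\{b}\{b} + (a.a.b.X + (0 + 0)\{b}\{b})) has moves -a-> q2
  q2 = b.(rec X. (b.b.0)\{b}\{b} + (a.a.b.X + (0 + 0)\{b}\{b})) has moves -b-> q0
Bisimilarity quotient blocks:
  B0 = {p0, p3, q0}
  B1 = {p1, q1}
  B2 = {p2, q2}
p0 ∈ B0, q0 ∈ B0 → same block

P ~ Q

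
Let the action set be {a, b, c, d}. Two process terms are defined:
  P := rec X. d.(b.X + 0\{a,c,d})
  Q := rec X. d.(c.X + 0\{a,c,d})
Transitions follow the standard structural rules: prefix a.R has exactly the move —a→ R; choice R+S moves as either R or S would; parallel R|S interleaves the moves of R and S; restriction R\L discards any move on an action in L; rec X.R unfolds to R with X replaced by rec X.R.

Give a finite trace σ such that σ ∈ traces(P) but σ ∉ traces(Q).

LTS(P): 2 reachable states
  m0 = rec X. d.(b.X + 0\{a,c,d}) ⊢ =d=> m1
  m1 = b.(rec X. d.(b.X + 0\{a,c,d})) + 0\{a,c,d} ⊢ =b=> m0
LTS(Q): 2 reachable states
  n0 = rec X. d.(c.X + 0\{a,c,d}) ⊢ =d=> n1
  n1 = c.(rec X. d.(c.X + 0\{a,c,d})) + 0\{a,c,d} ⊢ =c=> n0
Executing db from P (initial set {m0}):
  [1] d ⇒ {m1}
  [2] b ⇒ {m0}
  P completes σ.
Executing db from Q (initial set {n0}):
  [1] d ⇒ {n1}
  [2] b ⇒ no successor for Q

db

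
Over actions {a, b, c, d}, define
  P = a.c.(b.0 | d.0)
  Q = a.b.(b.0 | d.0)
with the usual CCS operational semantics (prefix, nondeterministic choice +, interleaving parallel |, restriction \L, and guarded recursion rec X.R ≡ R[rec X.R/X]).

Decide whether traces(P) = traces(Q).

P's transition system — 6 states:
  p0 = a.c.(b.0 | d.0) :: —a→ p1
  p1 = c.(b.0 | d.0) :: —c→ p2
  p2 = b.0 | d.0 :: —b→ p3, —d→ p4
  p3 = 0 | d.0 :: —d→ p5
  p4 = b.0 | 0 :: —b→ p5
  p5 = 0 | 0 :: (no moves)
Q's transition system — 6 states:
  q0 = a.b.(b.0 | d.0) :: —a→ q1
  q1 = b.(b.0 | d.0) :: —b→ q2
  q2 = b.0 | d.0 :: —b→ q3, —d→ q4
  q3 = 0 | d.0 :: —d→ q5
  q4 = b.0 | 0 :: —b→ q5
  q5 = 0 | 0 :: (no moves)
Run σ = ⟨ac⟩ on P: start {p0}
  after a @ step 1: {p1}
  after c @ step 2: {p2}
  ✓ P
Run σ = ⟨ac⟩ on Q: start {q0}
  after a @ step 1: {q1}
  after c @ step 2: ∅ (Q stuck)

trace-distinct — witness ⟨ac⟩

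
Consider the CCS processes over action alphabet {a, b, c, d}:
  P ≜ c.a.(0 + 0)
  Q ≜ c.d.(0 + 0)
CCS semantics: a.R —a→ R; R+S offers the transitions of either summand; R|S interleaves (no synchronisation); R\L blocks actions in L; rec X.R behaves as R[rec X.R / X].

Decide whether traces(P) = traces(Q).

P's transition system — 3 states:
  p0 = c.a.(0 + 0) | ··c··> p1
  p1 = a.(0 + 0) | ··a··> p2
  p2 = 0 + 0 | stopped
Q's transition system — 3 states:
  q0 = c.d.(0 + 0) | ··c··> q1
  q1 = d.(0 + 0) | ··d··> q2
  q2 = 0 + 0 | stopped
Trace ⟨ca⟩ through P, begin at {p0}:
  step 1 (c): {p1}
  step 2 (a): {p2}
  ✓ P
Trace ⟨ca⟩ through Q, begin at {q0}:
  step 1 (c): {q1}
  step 2 (a): ∅ (Q stuck)

NO — witness ⟨ca⟩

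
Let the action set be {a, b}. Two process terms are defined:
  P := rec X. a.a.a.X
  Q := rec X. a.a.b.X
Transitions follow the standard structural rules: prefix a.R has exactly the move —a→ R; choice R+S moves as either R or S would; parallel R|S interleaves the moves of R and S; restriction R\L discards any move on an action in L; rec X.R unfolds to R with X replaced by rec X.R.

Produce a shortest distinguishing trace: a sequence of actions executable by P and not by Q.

Reachable graph of P (3 states):
  u0 = rec X. a.a.a.X | --a--▸ u1
  u1 = a.a.(rec X. a.a.a.X) | --a--▸ u2
  u2 = a.(rec X. a.a.a.X) | --a--▸ u0
Reachable graph of Q (3 states):
  v0 = rec X. a.a.b.X | --a--▸ v1
  v1 = a.b.(rec X. a.a.b.X) | --a--▸ v2
  v2 = b.(rec X. a.a.b.X) | --b--▸ v0
Run σ = ⟨aaa⟩ on P: start {u0}
  [1] a ⇒ {u1}
  [2] a ⇒ {u2}
  [3] a ⇒ {u0}
  ✓ P
Run σ = ⟨aaa⟩ on Q: start {v0}
  [1] a ⇒ {v1}
  [2] a ⇒ {v2}
  [3] a ⇒ no successor for Q

aaa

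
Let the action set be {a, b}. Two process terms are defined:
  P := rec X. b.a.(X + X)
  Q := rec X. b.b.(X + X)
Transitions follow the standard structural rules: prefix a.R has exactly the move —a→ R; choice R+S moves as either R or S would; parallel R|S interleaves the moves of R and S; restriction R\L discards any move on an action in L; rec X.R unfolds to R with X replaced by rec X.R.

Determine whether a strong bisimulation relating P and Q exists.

Reachable graph of P (3 states):
  p0 = rec X. b.a.(X + X) → --b--▸ p1
  p1 = a.((rec X. b.a.(X + X)) + (rec X. b.a.(X + X))) → --a--▸ p2
  p2 = (rec X. b.a.(X + X)) + (rec X. b.a.(X + X)) → --b--▸ p1
Reachable graph of Q (3 states):
  q0 = rec X. b.b.(X + X) → --b--▸ q1
  q1 = b.((rec X. b.b.(X + X)) + (rec X. b.b.(X + X))) → --b--▸ q2
  q2 = (rec X. b.b.(X + X)) + (rec X. b.b.(X + X)) → --b--▸ q1
Bisimilarity quotient blocks:
  B0 = {p0, p2}
  B1 = {p1}
  B2 = {q0, q1, q2}
p0 ∈ B0, q0 ∈ B2 → different blocks

NO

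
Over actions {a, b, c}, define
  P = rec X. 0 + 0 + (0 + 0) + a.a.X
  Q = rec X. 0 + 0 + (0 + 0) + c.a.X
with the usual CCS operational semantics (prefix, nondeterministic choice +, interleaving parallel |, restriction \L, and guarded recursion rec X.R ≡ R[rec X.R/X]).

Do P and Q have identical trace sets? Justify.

Reachable graph of P (2 states):
  m0 = rec X. 0 + 0 + (0 + 0) + a.a.X :: =a=> m1
  m1 = a.(rec X. 0 + 0 + (0 + 0) + a.a.X) :: =a=> m0
Reachable graph of Q (2 states):
  n0 = rec X. 0 + 0 + (0 + 0) + c.a.X :: =c=> n1
  n1 = a.(rec X. 0 + 0 + (0 + 0) + c.a.X) :: =a=> n0
Trace ⟨a⟩ through P, begin at {m0}:
  [1] a ⇒ {m1}
  ✓ P
Trace ⟨a⟩ through Q, begin at {n0}:
  [1] a ⇒ ∅  — Q cannot continue

traces(P) ≠ traces(Q) — witness ⟨a⟩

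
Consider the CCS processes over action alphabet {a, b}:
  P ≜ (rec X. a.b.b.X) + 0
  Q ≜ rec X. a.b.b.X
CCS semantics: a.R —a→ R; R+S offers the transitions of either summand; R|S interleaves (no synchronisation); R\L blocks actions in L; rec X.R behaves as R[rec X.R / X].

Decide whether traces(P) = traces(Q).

P's transition system — 4 states:
  u0 = (rec X. a.b.b.X) + 0 has moves ··a··> u1
  u1 = b.b.(rec X. a.b.b.X) has moves ··b··> u2
  u2 = b.(rec X. a.b.b.X) has moves ··b··> u3
  u3 = rec X. a.b.b.X has moves ··a··> u1
Q's transition system — 3 states:
  v0 = rec X. a.b.b.X has moves ··a··> v1
  v1 = b.b.(rec X. a.b.b.X) has moves ··b··> v2
  v2 = b.(rec X. a.b.b.X) has moves ··b··> v0
Bisimilarity quotient blocks:
  B0 = {u0, u3, v0}
  B1 = {u1, v1}
  B2 = {u2, v2}
u0 ∈ B0, v0 ∈ B0 → same block
Bisimilar ⇒ trace-equivalent.

trace-equivalent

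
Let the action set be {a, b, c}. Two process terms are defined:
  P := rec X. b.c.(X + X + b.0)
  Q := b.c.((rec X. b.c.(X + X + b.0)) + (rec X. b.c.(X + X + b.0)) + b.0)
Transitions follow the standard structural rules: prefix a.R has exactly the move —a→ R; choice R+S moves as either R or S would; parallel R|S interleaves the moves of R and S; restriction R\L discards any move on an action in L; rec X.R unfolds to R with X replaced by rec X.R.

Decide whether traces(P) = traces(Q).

traces(P) = traces(Q)

LTS(P): 4 reachable states
  p0 = rec X. b.c.(X + X + b.0) | -b-> p1
  p1 = c.((rec X. b.c.(X + X + b.0)) + (rec X. b.c.(X + X + b.0)) + b.0) | -c-> p2
  p2 = (rec X. b.c.(X + X + b.0)) + (rec X. b.c.(X + X + b.0)) + b.0 | -b-> p1, -b-> p3
  p3 = 0 | (no moves)
LTS(Q): 4 reachable states
  q0 = b.c.((rec X. b.c.(X + X + b.0)) + (rec X. b.c.(X + X + b.0)) + b.0) | -b-> q1
  q1 = c.((rec X. b.c.(X + X + b.0)) + (rec X. b.c.(X + X + b.0)) + b.0) | -c-> q2
  q2 = (rec X. b.c.(X + X + b.0)) + (rec X. b.c.(X + X + b.0)) + b.0 | -b-> q1, -b-> q3
  q3 = 0 | (no moves)
Coarsest stable partition (strong bisimilarity classes):
  B0 = {p0, q0}
  B1 = {p1, q1}
  B2 = {p2, q2}
  B3 = {p3, q3}
p0 ∈ B0, q0 ∈ B0 → same block
Bisimilar ⇒ trace-equivalent.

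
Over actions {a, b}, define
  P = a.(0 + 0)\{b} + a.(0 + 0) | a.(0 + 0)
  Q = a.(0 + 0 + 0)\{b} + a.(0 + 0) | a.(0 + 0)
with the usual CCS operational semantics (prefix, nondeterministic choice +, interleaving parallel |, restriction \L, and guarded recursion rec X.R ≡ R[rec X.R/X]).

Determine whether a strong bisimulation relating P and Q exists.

P's transition system — 5 states:
  s0 = a.(0 + 0)\{b} + a.(0 + 0) | a.(0 + 0) :: —a→ s1, —a→ s2, —a→ s3
  s1 = (0 + 0) | a.(0 + 0) :: —a→ s4
  s2 = (0 + 0)\{b} :: stopped
  s3 = a.(0 + 0) | (0 + 0) :: —a→ s4
  s4 = (0 + 0) | (0 + 0) :: stopped
Q's transition system — 5 states:
  t0 = a.(0 + 0 + 0)\{b} + a.(0 + 0) | a.(0 + 0) :: —a→ t1, —a→ t2, —a→ t3
  t1 = (0 + 0 + 0)\{b} :: stopped
  t2 = (0 + 0) | a.(0 + 0) :: —a→ t4
  t3 = a.(0 + 0) | (0 + 0) :: —a→ t4
  t4 = (0 + 0) | (0 + 0) :: stopped
Coarsest stable partition (strong bisimilarity classes):
  B0 = {s0, t0}
  B1 = {s2, s4, t1, t4}
  B2 = {s1, s3, t2, t3}
s0 ∈ B0, t0 ∈ B0 → same block

YES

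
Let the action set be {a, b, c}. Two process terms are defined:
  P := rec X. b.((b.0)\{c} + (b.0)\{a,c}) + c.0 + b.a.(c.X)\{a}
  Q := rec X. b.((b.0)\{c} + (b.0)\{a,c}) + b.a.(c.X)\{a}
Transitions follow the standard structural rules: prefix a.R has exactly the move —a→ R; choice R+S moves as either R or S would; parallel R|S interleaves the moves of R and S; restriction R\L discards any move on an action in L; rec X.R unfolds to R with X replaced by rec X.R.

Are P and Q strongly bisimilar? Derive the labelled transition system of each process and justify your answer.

LTS(P): 13 reachable states
  p0 = rec X. b.((b.0)\{c} + (b.0)\{a,c}) + c.0 + b.a.(c.X)\{a} :: —b→ p1, —b→ p2, —c→ p3
  p1 = (b.0)\{c} + (b.0)\{a,c} :: —b→ p4, —b→ p5
  p2 = a.(c.(rec X. b.((b.0)\{c} + (b.0)\{a,c}) + c.0 + b.a.(c.X)\{a}))\{a} :: —a→ p6
  p3 = 0 :: ·
  p4 = 0\{a,c} :: ·
  p5 = 0\{c} :: ·
  p6 = (c.(rec X. b.((b.0)\{c} + (b.0)\{a,c}) + c.0 + b.a.(c.X)\{a}))\{a} :: —c→ p7
  p7 = (rec X. b.((b.0)\{c} + (b.0)\{a,c}) + c.0 + b.a.(c.X)\{a})\{a} :: —b→ p8, —b→ p9, —c→ p10
  p8 = ((b.0)\{c} + (b.0)\{a,c})\{a} :: —b→ p11, —b→ p12
  p9 = (a.(c.(rec X. b.((b.0)\{c} + (b.0)\{a,c}) + c.0 + b.a.(c.X)\{a}))\{a})\{a} :: ·
  p10 = 0\{a} :: ·
  p11 = 0\{a,c}\{a} :: ·
  p12 = 0\{c}\{a} :: ·
LTS(Q): 11 reachable states
  q0 = rec X. b.((b.0)\{c} + (b.0)\{a,c}) + b.a.(c.X)\{a} :: —b→ q1, —b→ q2
  q1 = (b.0)\{c} + (b.0)\{a,c} :: —b→ q3, —b→ q4
  q2 = a.(c.(rec X. b.((b.0)\{c} + (b.0)\{a,c}) + b.a.(c.X)\{a}))\{a} :: —a→ q5
  q3 = 0\{a,c} :: ·
  q4 = 0\{c} :: ·
  q5 = (c.(rec X. b.((b.0)\{c} + (b.0)\{a,c}) + b.a.(c.X)\{a}))\{a} :: —c→ q6
  q6 = (rec X. b.((b.0)\{c} + (b.0)\{a,c}) + b.a.(c.X)\{a})\{a} :: —b→ q7, —b→ q8
  q7 = ((b.0)\{c} + (b.0)\{a,c})\{a} :: —b→ q10, —b→ q9
  q8 = (a.(c.(rec X. b.((b.0)\{c} + (b.0)\{a,c}) + b.a.(c.X)\{a}))\{a})\{a} :: ·
  q9 = 0\{a,c}\{a} :: ·
  q10 = 0\{c}\{a} :: ·
Coarsest stable partition (strong bisimilarity classes):
  B0 = {p0}
  B1 = {p2}
  B2 = {p6}
  B3 = {p7}
  B4 = {p10, p11, p12, p3, p4, p5, p9, q10, q3, q4, q8, q9}
  B5 = {p1, p8, q1, q7}
  B6 = {q0}
  B7 = {q2}
  B8 = {q5}
  B9 = {q6}
p0 ∈ B0, q0 ∈ B6 → different blocks

P ≁ Q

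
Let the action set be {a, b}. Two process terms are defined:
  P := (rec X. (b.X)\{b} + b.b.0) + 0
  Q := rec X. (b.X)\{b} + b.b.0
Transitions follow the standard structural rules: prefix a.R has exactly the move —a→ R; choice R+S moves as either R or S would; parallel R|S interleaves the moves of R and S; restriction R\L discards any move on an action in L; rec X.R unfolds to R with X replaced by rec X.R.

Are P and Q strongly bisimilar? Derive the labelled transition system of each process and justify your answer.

bisimilar

P's transition system — 3 states:
  p0 = (rec X. (b.X)\{b} + b.b.0) + 0 → —b→ p1
  p1 = b.0 → —b→ p2
  p2 = 0 → (no moves)
Q's transition system — 3 states:
  q0 = rec X. (b.X)\{b} + b.b.0 → —b→ q1
  q1 = b.0 → —b→ q2
  q2 = 0 → (no moves)
Partition-refinement fixed point:
  B0 = {p0, q0}
  B1 = {p1, q1}
  B2 = {p2, q2}
p0 ∈ B0, q0 ∈ B0 → same block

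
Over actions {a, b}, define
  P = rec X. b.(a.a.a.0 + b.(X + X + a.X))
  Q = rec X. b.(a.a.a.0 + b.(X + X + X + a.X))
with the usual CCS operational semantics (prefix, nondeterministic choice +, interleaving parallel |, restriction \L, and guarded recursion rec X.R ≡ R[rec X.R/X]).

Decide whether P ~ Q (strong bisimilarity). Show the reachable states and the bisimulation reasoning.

LTS(P): 6 reachable states
  s0 = rec X. b.(a.a.a.0 + b.(X + X + a.X)) → =b=> s1
  s1 = a.a.a.0 + b.((rec X. b.(a.a.a.0 + b.(X + X + a.X))) + (rec X. b.(a.a.a.0 + b.(X + X + a.X))) + a.(rec X. b.(a.a.a.0 + b.(X + X + a.X)))) → =a=> s2, =b=> s3
  s2 = a.a.0 → =a=> s4
  s3 = (rec X. b.(a.a.a.0 + b.(X + X + a.X))) + (rec X. b.(a.a.a.0 + b.(X + X + a.X))) + a.(rec X. b.(a.a.a.0 + b.(X + X + a.X))) → =a=> s0, =b=> s1
  s4 = a.0 → =a=> s5
  s5 = 0 → (no moves)
LTS(Q): 6 reachable states
  t0 = rec X. b.(a.a.a.0 + b.(X + X + X + a.X)) → =b=> t1
  t1 = a.a.a.0 + b.((rec X. b.(a.a.a.0 + b.(X + X + X + a.X))) + (rec X. b.(a.a.a.0 + b.(X + X + X + a.X))) + (rec X. b.(a.a.a.0 + b.(X + X + X + a.X))) + a.(rec X. b.(a.a.a.0 + b.(X + X + X + a.X)))) → =a=> t2, =b=> t3
  t2 = a.a.0 → =a=> t4
  t3 = (rec X. b.(a.a.a.0 + b.(X + X + X + a.X))) + (rec X. b.(a.a.a.0 + b.(X + X + X + a.X))) + (rec X. b.(a.a.a.0 + b.(X + X + X + a.X))) + a.(rec X. b.(a.a.a.0 + b.(X + X + X + a.X))) → =a=> t0, =b=> t1
  t4 = a.0 → =a=> t5
  t5 = 0 → (no moves)
Partition-refinement fixed point:
  B0 = {s0, t0}
  B1 = {s1, t1}
  B2 = {s2, t2}
  B3 = {s4, t4}
  B4 = {s5, t5}
  B5 = {s3, t3}
s0 ∈ B0, t0 ∈ B0 → same block

YES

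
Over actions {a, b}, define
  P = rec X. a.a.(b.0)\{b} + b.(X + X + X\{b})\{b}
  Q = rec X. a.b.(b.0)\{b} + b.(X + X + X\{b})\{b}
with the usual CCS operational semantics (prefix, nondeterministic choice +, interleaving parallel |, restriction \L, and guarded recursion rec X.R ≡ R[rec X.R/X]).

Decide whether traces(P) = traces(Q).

Reachable graph of P (8 states):
  s0 = rec X. a.a.(b.0)\{b} + b.(X + X + X\{b})\{b} has moves -a-> s1, -b-> s2
  s1 = a.(b.0)\{b} has moves -a-> s3
  s2 = ((rec X. a.a.(b.0)\{b} + b.(X + X + X\{b})\{b}) + (rec X. a.a.(b.0)\{b} + b.(X + X + X\{b})\{b}) + (rec X. a.a.(b.0)\{b} + b.(X + X + X\{b})\{b})\{b})\{b} has moves -a-> s4, -a-> s5
  s3 = (b.0)\{b} has moves stopped
  s4 = (a.(b.0)\{b})\{b} has moves -a-> s6
  s5 = (a.(b.0)\{b})\{b}\{b} has moves -a-> s7
  s6 = (b.0)\{b}\{b} has moves stopped
  s7 = (b.0)\{b}\{b}\{b} has moves stopped
Reachable graph of Q (6 states):
  t0 = rec X. a.b.(b.0)\{b} + b.(X + X + X\{b})\{b} has moves -a-> t1, -b-> t2
  t1 = b.(b.0)\{b} has moves -b-> t3
  t2 = ((rec X. a.b.(b.0)\{b} + b.(X + X + X\{b})\{b}) + (rec X. a.b.(b.0)\{b} + b.(X + X + X\{b})\{b}) + (rec X. a.b.(b.0)\{b} + b.(X + X + X\{b})\{b})\{b})\{b} has moves -a-> t4, -a-> t5
  t3 = (b.0)\{b} has moves stopped
  t4 = (b.(b.0)\{b})\{b} has moves stopped
  t5 = (b.(b.0)\{b})\{b}\{b} has moves stopped
Executing aa from P (initial set {s0}):
  after a @ step 1: {s1}
  after a @ step 2: {s3}
  ✓ P
Executing aa from Q (initial set {t0}):
  after a @ step 1: {t1}
  after a @ step 2: ∅  — Q cannot continue

trace-distinct — witness ⟨aa⟩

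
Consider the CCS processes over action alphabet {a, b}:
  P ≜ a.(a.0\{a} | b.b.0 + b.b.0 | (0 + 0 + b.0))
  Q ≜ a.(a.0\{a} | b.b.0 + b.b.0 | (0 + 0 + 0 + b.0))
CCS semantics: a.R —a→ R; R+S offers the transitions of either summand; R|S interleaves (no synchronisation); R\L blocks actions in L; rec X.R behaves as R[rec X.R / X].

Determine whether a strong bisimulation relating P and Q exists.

YES

P's transition system — 12 states:
  s0 = a.(a.0\{a} | b.b.0 + b.b.0 | (0 + 0 + b.0)) :: =a=> s1
  s1 = a.0\{a} | b.b.0 + b.b.0 | (0 + 0 + b.0) :: =a=> s2, =b=> s3, =b=> s4, =b=> s5
  s2 = 0\{a} | b.b.0 :: =b=> s6
  s3 = a.0\{a} | b.0 :: =a=> s6, =b=> s7
  s4 = b.0 | (0 + 0 + b.0) :: =b=> s8, =b=> s9
  s5 = b.b.0 | 0 :: =b=> s9
  s6 = 0\{a} | b.0 :: =b=> s10
  s7 = a.0\{a} | 0 :: =a=> s10
  s8 = 0 | (0 + 0 + b.0) :: =b=> s11
  s9 = b.0 | 0 :: =b=> s11
  s10 = 0\{a} | 0 :: (no moves)
  s11 = 0 | 0 :: (no moves)
Q's transition system — 12 states:
  t0 = a.(a.0\{a} | b.b.0 + b.b.0 | (0 + 0 + 0 + b.0)) :: =a=> t1
  t1 = a.0\{a} | b.b.0 + b.b.0 | (0 + 0 + 0 + b.0) :: =a=> t2, =b=> t3, =b=> t4, =b=> t5
  t2 = 0\{a} | b.b.0 :: =b=> t6
  t3 = a.0\{a} | b.0 :: =a=> t6, =b=> t7
  t4 = b.0 | (0 + 0 + 0 + b.0) :: =b=> t8, =b=> t9
  t5 = b.b.0 | 0 :: =b=> t9
  t6 = 0\{a} | b.0 :: =b=> t10
  t7 = a.0\{a} | 0 :: =a=> t10
  t8 = 0 | (0 + 0 + 0 + b.0) :: =b=> t11
  t9 = b.0 | 0 :: =b=> t11
  t10 = 0\{a} | 0 :: (no moves)
  t11 = 0 | 0 :: (no moves)
Bisimilarity quotient blocks:
  B0 = {s0, t0}
  B1 = {s1, t1}
  B2 = {s2, s4, s5, t2, t4, t5}
  B3 = {s6, s8, s9, t6, t8, t9}
  B4 = {s10, s11, t10, t11}
  B5 = {s3, t3}
  B6 = {s7, t7}
s0 ∈ B0, t0 ∈ B0 → same block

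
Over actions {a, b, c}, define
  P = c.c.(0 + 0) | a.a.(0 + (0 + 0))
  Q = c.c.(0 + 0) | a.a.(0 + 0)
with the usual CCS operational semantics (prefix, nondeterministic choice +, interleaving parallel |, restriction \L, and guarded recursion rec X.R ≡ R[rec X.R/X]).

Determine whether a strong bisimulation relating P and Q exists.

Reachable graph of P (9 states):
  m0 = c.c.(0 + 0) | a.a.(0 + (0 + 0)) → --a--▸ m1, --c--▸ m2
  m1 = c.c.(0 + 0) | a.(0 + (0 + 0)) → --a--▸ m3, --c--▸ m4
  m2 = c.(0 + 0) | a.a.(0 + (0 + 0)) → --a--▸ m4, --c--▸ m5
  m3 = c.c.(0 + 0) | (0 + (0 + 0)) → --c--▸ m6
  m4 = c.(0 + 0) | a.(0 + (0 + 0)) → --a--▸ m6, --c--▸ m7
  m5 = (0 + 0) | a.a.(0 + (0 + 0)) → --a--▸ m7
  m6 = c.(0 + 0) | (0 + (0 + 0)) → --c--▸ m8
  m7 = (0 + 0) | a.(0 + (0 + 0)) → --a--▸ m8
  m8 = (0 + 0) | (0 + (0 + 0)) → stopped
Reachable graph of Q (9 states):
  n0 = c.c.(0 + 0) | a.a.(0 + 0) → --a--▸ n1, --c--▸ n2
  n1 = c.c.(0 + 0) | a.(0 + 0) → --a--▸ n3, --c--▸ n4
  n2 = c.(0 + 0) | a.a.(0 + 0) → --a--▸ n4, --c--▸ n5
  n3 = c.c.(0 + 0) | (0 + 0) → --c--▸ n6
  n4 = c.(0 + 0) | a.(0 + 0) → --a--▸ n6, --c--▸ n7
  n5 = (0 + 0) | a.a.(0 + 0) → --a--▸ n7
  n6 = c.(0 + 0) | (0 + 0) → --c--▸ n8
  n7 = (0 + 0) | a.(0 + 0) → --a--▸ n8
  n8 = (0 + 0) | (0 + 0) → stopped
Bisimilarity quotient blocks:
  B0 = {m0, n0}
  B1 = {m2, n2}
  B2 = {m5, n5}
  B3 = {m7, n7}
  B4 = {m8, n8}
  B5 = {m4, n4}
  B6 = {m6, n6}
  B7 = {m1, n1}
  B8 = {m3, n3}
m0 ∈ B0, n0 ∈ B0 → same block

bisimilar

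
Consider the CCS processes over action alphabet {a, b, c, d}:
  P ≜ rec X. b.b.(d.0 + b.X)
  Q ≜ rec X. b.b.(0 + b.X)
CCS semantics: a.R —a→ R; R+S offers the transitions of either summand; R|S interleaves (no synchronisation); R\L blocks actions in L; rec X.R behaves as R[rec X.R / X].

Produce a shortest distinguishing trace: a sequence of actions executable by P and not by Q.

P's transition system — 4 states:
  s0 = rec X. b.b.(d.0 + b.X) ⊢ --b--▸ s1
  s1 = b.(d.0 + b.(rec X. b.b.(d.0 + b.X))) ⊢ --b--▸ s2
  s2 = d.0 + b.(rec X. b.b.(d.0 + b.X)) ⊢ --b--▸ s0, --d--▸ s3
  s3 = 0 ⊢ ·
Q's transition system — 3 states:
  t0 = rec X. b.b.(0 + b.X) ⊢ --b--▸ t1
  t1 = b.(0 + b.(rec X. b.b.(0 + b.X))) ⊢ --b--▸ t2
  t2 = 0 + b.(rec X. b.b.(0 + b.X)) ⊢ --b--▸ t0
Executing bbd from P (initial set {s0}):
  after b @ step 1: {s1}
  after b @ step 2: {s2}
  after d @ step 3: {s3}
  ✓ P
Executing bbd from Q (initial set {t0}):
  after b @ step 1: {t1}
  after b @ step 2: {t2}
  after d @ step 3: ∅  — Q cannot continue

bbd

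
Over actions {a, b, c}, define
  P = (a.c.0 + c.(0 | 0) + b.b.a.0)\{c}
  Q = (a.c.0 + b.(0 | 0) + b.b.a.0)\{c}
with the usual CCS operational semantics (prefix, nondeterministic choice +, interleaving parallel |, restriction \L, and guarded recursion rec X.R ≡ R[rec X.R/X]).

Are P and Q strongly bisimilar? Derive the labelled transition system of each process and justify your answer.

not bisimilar

LTS(P): 5 reachable states
  m0 = (a.c.0 + c.(0 | 0) + b.b.a.0)\{c} :: -a-> m1, -b-> m2
  m1 = (c.0)\{c} :: deadlocked
  m2 = (b.a.0)\{c} :: -b-> m3
  m3 = (a.0)\{c} :: -a-> m4
  m4 = 0\{c} :: deadlocked
LTS(Q): 6 reachable states
  n0 = (a.c.0 + b.(0 | 0) + b.b.a.0)\{c} :: -a-> n1, -b-> n2, -b-> n3
  n1 = (c.0)\{c} :: deadlocked
  n2 = (0 | 0)\{c} :: deadlocked
  n3 = (b.a.0)\{c} :: -b-> n4
  n4 = (a.0)\{c} :: -a-> n5
  n5 = 0\{c} :: deadlocked
Partition-refinement fixed point:
  B0 = {m0}
  B1 = {m1, m4, n1, n2, n5}
  B2 = {m2, n3}
  B3 = {m3, n4}
  B4 = {n0}
m0 ∈ B0, n0 ∈ B4 → different blocks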